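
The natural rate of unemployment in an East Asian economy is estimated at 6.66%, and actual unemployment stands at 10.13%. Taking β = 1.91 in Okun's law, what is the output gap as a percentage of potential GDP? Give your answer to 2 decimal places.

The unemployment gap is 10.13 - 6.66 = 3.47 percentage points.
Okun's law gives an output gap of -1.91 × 3.47 = -6.6277%, i.e. 6.63% below potential.

-6.63%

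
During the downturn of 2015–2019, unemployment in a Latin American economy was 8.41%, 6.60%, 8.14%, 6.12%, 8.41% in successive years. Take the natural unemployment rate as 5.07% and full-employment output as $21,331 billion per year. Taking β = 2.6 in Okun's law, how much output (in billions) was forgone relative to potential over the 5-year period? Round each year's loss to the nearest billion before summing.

Year 2015: gap = -2.6 × (8.41 - 5.07) = -8.684%, loss ≈ 21331 × 8.684/100 ≈ 1852.
Year 2016: gap = -2.6 × (6.6 - 5.07) = -3.978%, loss ≈ 21331 × 3.978/100 ≈ 849.
Year 2017: gap = -2.6 × (8.14 - 5.07) = -7.982%, loss ≈ 21331 × 7.982/100 ≈ 1703.
Year 2018: gap = -2.6 × (6.12 - 5.07) = -2.73%, loss ≈ 21331 × 2.73/100 ≈ 582.
Year 2019: gap = -2.6 × (8.41 - 5.07) = -8.684%, loss ≈ 21331 × 8.684/100 ≈ 1852.
Total lost output = 1852 + 849 + 1703 + 582 + 1852 = 6838 billion.

$6,838 billion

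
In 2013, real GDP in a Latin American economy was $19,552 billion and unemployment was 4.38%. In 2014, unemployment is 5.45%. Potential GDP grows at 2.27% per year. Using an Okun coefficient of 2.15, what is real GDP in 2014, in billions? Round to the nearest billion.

Δu = 5.45 - 4.38 = 1.07 points.
Okun's law (growth form): g_Y = g_Y* - β × Δu = 2.27 - 2.15 × (1.07) = 2.27 - 2.3005 = -0.0305%.
Real GDP in the next year = 19552 × (1 - 0.0305/100) = 19552 × 0.999695 ≈ 19546 billion.

$19,546 billion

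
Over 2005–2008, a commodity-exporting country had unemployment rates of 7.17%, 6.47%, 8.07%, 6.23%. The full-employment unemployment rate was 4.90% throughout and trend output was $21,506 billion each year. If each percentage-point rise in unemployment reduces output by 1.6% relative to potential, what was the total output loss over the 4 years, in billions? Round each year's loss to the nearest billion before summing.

$2,870 billion

Year 2005: gap = -1.6 × (7.17 - 4.9) = -3.632%, loss ≈ 21506 × 3.632/100 ≈ 781.
Year 2006: gap = -1.6 × (6.47 - 4.9) = -2.512%, loss ≈ 21506 × 2.512/100 ≈ 540.
Year 2007: gap = -1.6 × (8.07 - 4.9) = -5.072%, loss ≈ 21506 × 5.072/100 ≈ 1091.
Year 2008: gap = -1.6 × (6.23 - 4.9) = -2.128%, loss ≈ 21506 × 2.128/100 ≈ 458.
Total lost output = 781 + 540 + 1091 + 458 = 2870 billion.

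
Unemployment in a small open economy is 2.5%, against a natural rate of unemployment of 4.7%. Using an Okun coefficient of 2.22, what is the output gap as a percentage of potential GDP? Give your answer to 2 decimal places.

The unemployment gap is 2.5 - 4.7 = -2.2 percentage points.
Okun's law gives an output gap of -2.22 × (-2.2) = 4.884%, i.e. 4.88% above potential.

4.88%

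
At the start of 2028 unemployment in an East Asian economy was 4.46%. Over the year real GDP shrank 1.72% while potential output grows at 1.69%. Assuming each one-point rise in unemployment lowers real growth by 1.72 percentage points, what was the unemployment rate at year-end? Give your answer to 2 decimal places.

Growth-rate Okun's law: g_Y = g_Y* - β × Δu, so Δu = (g_Y* - g_Y)/β.
Δu = (1.69 + 1.72)/1.72 = 3.41/1.72 = 1.98 percentage points.
Year-end unemployment = 4.46 + 1.98 = 6.44%.

6.44%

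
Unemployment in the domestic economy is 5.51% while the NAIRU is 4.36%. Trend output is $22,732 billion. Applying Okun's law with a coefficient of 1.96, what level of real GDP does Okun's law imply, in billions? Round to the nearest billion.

Unemployment gap = 5.51 - 4.36 = 1.15 points, so the output gap is -1.96 × 1.15 = -2.254%.
Actual GDP = 22732 × (1 - 2.254/100) = 22732 × 0.97746 ≈ 22220 billion.

$22,220 billion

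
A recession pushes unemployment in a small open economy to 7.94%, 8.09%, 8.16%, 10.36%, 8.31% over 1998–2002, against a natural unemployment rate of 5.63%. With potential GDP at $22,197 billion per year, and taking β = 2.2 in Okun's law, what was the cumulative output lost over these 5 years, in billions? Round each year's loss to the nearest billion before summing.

$7,183 billion

Year 1998: gap = -2.2 × (7.94 - 5.63) = -5.082%, loss ≈ 22197 × 5.082/100 ≈ 1128.
Year 1999: gap = -2.2 × (8.09 - 5.63) = -5.412%, loss ≈ 22197 × 5.412/100 ≈ 1201.
Year 2000: gap = -2.2 × (8.16 - 5.63) = -5.566%, loss ≈ 22197 × 5.566/100 ≈ 1235.
Year 2001: gap = -2.2 × (10.36 - 5.63) = -10.406%, loss ≈ 22197 × 10.406/100 ≈ 2310.
Year 2002: gap = -2.2 × (8.31 - 5.63) = -5.896%, loss ≈ 22197 × 5.896/100 ≈ 1309.
Total lost output = 1128 + 1201 + 1235 + 2310 + 1309 = 7183 billion.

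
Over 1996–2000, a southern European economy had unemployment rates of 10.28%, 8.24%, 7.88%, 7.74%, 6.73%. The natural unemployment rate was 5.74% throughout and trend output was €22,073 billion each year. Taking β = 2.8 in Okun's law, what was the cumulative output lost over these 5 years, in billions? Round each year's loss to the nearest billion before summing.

Year 1996: gap = -2.8 × (10.28 - 5.74) = -12.712%, loss ≈ 22073 × 12.712/100 ≈ 2806.
Year 1997: gap = -2.8 × (8.24 - 5.74) = -7%, loss ≈ 22073 × 7/100 ≈ 1545.
Year 1998: gap = -2.8 × (7.88 - 5.74) = -5.992%, loss ≈ 22073 × 5.992/100 ≈ 1323.
Year 1999: gap = -2.8 × (7.74 - 5.74) = -5.6%, loss ≈ 22073 × 5.6/100 ≈ 1236.
Year 2000: gap = -2.8 × (6.73 - 5.74) = -2.772%, loss ≈ 22073 × 2.772/100 ≈ 612.
Total lost output = 2806 + 1545 + 1323 + 1236 + 612 = 7522 billion.

€7,522 billion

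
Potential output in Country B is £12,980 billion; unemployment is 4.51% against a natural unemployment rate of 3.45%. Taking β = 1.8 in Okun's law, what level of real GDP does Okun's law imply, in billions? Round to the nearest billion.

Unemployment gap = 4.51 - 3.45 = 1.06 points, so the output gap is -1.8 × 1.06 = -1.908%.
Actual GDP = 12980 × (1 - 1.908/100) = 12980 × 0.98092 ≈ 12732 billion.

£12,732 billion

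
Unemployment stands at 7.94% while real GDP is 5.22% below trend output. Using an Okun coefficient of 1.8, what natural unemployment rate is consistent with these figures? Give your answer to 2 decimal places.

5.04%

From Okun's law, u - u* = -(output gap)/β = -(-5.22)/1.8 = 2.9 points.
So u* = 7.94 - 2.9 = 5.04%.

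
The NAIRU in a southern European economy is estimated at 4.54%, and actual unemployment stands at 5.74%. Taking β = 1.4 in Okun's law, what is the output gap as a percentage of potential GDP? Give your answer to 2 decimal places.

The unemployment gap is 5.74 - 4.54 = 1.2 percentage points.
Okun's law gives an output gap of -1.4 × 1.2 = -1.68%, i.e. 1.68% below potential.

-1.68%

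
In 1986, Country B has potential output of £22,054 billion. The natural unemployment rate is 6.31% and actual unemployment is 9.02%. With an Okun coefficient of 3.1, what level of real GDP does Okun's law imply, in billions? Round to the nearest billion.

Unemployment gap = 9.02 - 6.31 = 2.71 points, so the output gap is -3.1 × 2.71 = -8.401%.
Actual GDP = 22054 × (1 - 8.401/100) = 22054 × 0.91599 ≈ 20201 billion.

£20,201 billion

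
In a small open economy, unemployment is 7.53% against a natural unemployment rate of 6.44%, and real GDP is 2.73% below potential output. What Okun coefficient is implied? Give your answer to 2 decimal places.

Okun's law: output gap = -β × (u - u*).
-2.73 = -β × (7.53 - 6.44) = -β × 1.09, so β = 2.73/1.09 = 2.50.

β ≈ 2.50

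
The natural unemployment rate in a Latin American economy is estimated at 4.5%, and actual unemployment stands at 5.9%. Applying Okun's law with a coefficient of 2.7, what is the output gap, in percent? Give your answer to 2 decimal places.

The unemployment gap is 5.9 - 4.5 = 1.4 percentage points.
Okun's law gives an output gap of -2.7 × 1.4 = -3.78%, i.e. 3.78% below potential.

-3.78%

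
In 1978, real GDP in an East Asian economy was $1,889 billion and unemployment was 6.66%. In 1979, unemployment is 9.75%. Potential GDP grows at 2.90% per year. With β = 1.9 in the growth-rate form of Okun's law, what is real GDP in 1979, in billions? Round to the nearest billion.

$1,833 billion

Δu = 9.75 - 6.66 = 3.09 points.
Okun's law (growth form): g_Y = g_Y* - β × Δu = 2.90 - 1.9 × (3.09) = 2.9 - 5.871 = -2.971%.
Real GDP in the next year = 1889 × (1 - 2.971/100) = 1889 × 0.97029 ≈ 1833 billion.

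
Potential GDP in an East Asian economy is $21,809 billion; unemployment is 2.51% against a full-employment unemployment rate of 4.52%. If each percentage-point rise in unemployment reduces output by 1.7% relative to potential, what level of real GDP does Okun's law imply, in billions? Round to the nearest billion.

$22,554 billion

Unemployment gap = 2.51 - 4.52 = -2.01 points, so the output gap is -1.7 × (-2.01) = 3.417%.
Actual GDP = 21809 × (1 + 3.417/100) = 21809 × 1.03417 ≈ 22554 billion.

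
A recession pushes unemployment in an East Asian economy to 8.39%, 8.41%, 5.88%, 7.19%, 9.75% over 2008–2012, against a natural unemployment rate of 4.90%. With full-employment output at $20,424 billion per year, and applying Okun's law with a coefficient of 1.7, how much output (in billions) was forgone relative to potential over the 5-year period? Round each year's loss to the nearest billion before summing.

$5,250 billion

Year 2008: gap = -1.7 × (8.39 - 4.9) = -5.933%, loss ≈ 20424 × 5.933/100 ≈ 1212.
Year 2009: gap = -1.7 × (8.41 - 4.9) = -5.967%, loss ≈ 20424 × 5.967/100 ≈ 1219.
Year 2010: gap = -1.7 × (5.88 - 4.9) = -1.666%, loss ≈ 20424 × 1.666/100 ≈ 340.
Year 2011: gap = -1.7 × (7.19 - 4.9) = -3.893%, loss ≈ 20424 × 3.893/100 ≈ 795.
Year 2012: gap = -1.7 × (9.75 - 4.9) = -8.245%, loss ≈ 20424 × 8.245/100 ≈ 1684.
Total lost output = 1212 + 1219 + 340 + 795 + 1684 = 5250 billion.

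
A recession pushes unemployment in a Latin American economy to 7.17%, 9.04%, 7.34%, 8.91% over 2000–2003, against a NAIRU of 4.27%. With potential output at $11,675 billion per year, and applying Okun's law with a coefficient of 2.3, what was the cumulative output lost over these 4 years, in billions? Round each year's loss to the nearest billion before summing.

Year 2000: gap = -2.3 × (7.17 - 4.27) = -6.67%, loss ≈ 11675 × 6.67/100 ≈ 779.
Year 2001: gap = -2.3 × (9.04 - 4.27) = -10.971%, loss ≈ 11675 × 10.971/100 ≈ 1281.
Year 2002: gap = -2.3 × (7.34 - 4.27) = -7.061%, loss ≈ 11675 × 7.061/100 ≈ 824.
Year 2003: gap = -2.3 × (8.91 - 4.27) = -10.672%, loss ≈ 11675 × 10.672/100 ≈ 1246.
Total lost output = 779 + 1281 + 824 + 1246 = 4130 billion.

$4,130 billion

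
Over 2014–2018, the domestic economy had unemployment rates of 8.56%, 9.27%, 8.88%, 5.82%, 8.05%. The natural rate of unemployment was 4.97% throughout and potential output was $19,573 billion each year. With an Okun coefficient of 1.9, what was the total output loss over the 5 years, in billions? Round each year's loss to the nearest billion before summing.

$5,849 billion

Year 2014: gap = -1.9 × (8.56 - 4.97) = -6.821%, loss ≈ 19573 × 6.821/100 ≈ 1335.
Year 2015: gap = -1.9 × (9.27 - 4.97) = -8.17%, loss ≈ 19573 × 8.17/100 ≈ 1599.
Year 2016: gap = -1.9 × (8.88 - 4.97) = -7.429%, loss ≈ 19573 × 7.429/100 ≈ 1454.
Year 2017: gap = -1.9 × (5.82 - 4.97) = -1.615%, loss ≈ 19573 × 1.615/100 ≈ 316.
Year 2018: gap = -1.9 × (8.05 - 4.97) = -5.852%, loss ≈ 19573 × 5.852/100 ≈ 1145.
Total lost output = 1335 + 1599 + 1454 + 316 + 1145 = 5849 billion.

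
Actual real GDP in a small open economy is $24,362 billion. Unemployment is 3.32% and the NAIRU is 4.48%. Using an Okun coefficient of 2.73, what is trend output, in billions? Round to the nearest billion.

$23,614 billion

Unemployment gap = 3.32 - 4.48 = -1.16 points, so output gap = -2.73 × (-1.16) = 3.1668%.
Since Y = Y* × (1 + gap/100), Y* = 24362/1.031668 ≈ 23614 billion.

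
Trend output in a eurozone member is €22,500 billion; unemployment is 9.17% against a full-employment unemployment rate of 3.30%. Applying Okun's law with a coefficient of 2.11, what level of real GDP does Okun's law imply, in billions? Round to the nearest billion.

Unemployment gap = 9.17 - 3.3 = 5.87 points, so the output gap is -2.11 × 5.87 = -12.3857%.
Actual GDP = 22500 × (1 - 12.3857/100) = 22500 × 0.876143 ≈ 19713 billion.

€19,713 billion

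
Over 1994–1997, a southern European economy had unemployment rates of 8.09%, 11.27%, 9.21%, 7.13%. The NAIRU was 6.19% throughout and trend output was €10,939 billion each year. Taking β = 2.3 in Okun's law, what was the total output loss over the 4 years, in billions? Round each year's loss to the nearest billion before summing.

€2,753 billion

Year 1994: gap = -2.3 × (8.09 - 6.19) = -4.37%, loss ≈ 10939 × 4.37/100 ≈ 478.
Year 1995: gap = -2.3 × (11.27 - 6.19) = -11.684%, loss ≈ 10939 × 11.684/100 ≈ 1278.
Year 1996: gap = -2.3 × (9.21 - 6.19) = -6.946%, loss ≈ 10939 × 6.946/100 ≈ 760.
Year 1997: gap = -2.3 × (7.13 - 6.19) = -2.162%, loss ≈ 10939 × 2.162/100 ≈ 237.
Total lost output = 478 + 1278 + 760 + 237 = 2753 billion.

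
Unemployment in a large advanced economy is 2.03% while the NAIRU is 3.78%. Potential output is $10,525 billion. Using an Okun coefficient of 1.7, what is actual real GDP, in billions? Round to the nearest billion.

Unemployment gap = 2.03 - 3.78 = -1.75 points, so the output gap is -1.7 × (-1.75) = 2.975%.
Actual GDP = 10525 × (1 + 2.975/100) = 10525 × 1.02975 ≈ 10838 billion.

$10,838 billion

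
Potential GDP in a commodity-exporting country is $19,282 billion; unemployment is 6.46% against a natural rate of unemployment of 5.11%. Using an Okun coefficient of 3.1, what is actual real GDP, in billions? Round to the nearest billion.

$18,475 billion

Unemployment gap = 6.46 - 5.11 = 1.35 points, so the output gap is -3.1 × 1.35 = -4.185%.
Actual GDP = 19282 × (1 - 4.185/100) = 19282 × 0.95815 ≈ 18475 billion.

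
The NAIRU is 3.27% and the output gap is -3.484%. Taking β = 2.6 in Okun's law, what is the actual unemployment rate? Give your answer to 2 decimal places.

From Okun's law, u - u* = -(output gap)/β = -(-3.484)/2.6 = 1.34 points.
So u = 3.27 + 1.34 = 4.61%.

4.61%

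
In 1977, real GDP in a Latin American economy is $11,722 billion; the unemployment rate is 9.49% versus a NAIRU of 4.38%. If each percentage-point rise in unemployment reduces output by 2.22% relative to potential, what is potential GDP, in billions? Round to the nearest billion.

Unemployment gap = 9.49 - 4.38 = 5.11 points, so output gap = -2.22 × 5.11 = -11.3442%.
Since Y = Y* × (1 + gap/100), Y* = 11722/0.886558 ≈ 13222 billion.

$13,222 billion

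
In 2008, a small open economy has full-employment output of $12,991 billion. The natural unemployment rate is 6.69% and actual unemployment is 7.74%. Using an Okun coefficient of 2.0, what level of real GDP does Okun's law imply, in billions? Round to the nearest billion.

$12,718 billion

Unemployment gap = 7.74 - 6.69 = 1.05 points, so the output gap is -2 × 1.05 = -2.1%.
Actual GDP = 12991 × (1 - 2.1/100) = 12991 × 0.979 ≈ 12718 billion.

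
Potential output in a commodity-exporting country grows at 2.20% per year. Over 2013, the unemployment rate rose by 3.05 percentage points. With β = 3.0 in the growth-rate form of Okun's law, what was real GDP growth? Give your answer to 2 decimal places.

Growth-rate Okun's law: g_Y = g_Y* - β × Δu.
g_Y = 2.20 - 3.0 × (3.05) = 2.2 - 9.15 = -6.95%, i.e. -6.95% to 2 d.p.

-6.95%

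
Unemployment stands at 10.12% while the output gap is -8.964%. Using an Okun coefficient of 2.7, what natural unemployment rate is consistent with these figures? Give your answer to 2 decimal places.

From Okun's law, u - u* = -(output gap)/β = -(-8.964)/2.7 = 3.32 points.
So u* = 10.12 - 3.32 = 6.80%.

6.80%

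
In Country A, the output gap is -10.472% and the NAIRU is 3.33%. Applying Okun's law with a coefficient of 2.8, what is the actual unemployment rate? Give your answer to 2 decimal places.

7.07%

From Okun's law, u - u* = -(output gap)/β = -(-10.472)/2.8 = 3.74 points.
So u = 3.33 + 3.74 = 7.07%.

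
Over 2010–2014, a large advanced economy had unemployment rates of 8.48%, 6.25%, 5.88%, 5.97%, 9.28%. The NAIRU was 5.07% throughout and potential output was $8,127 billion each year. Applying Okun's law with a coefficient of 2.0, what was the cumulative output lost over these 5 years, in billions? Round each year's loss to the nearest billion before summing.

$1,708 billion

Year 2010: gap = -2.0 × (8.48 - 5.07) = -6.82%, loss ≈ 8127 × 6.82/100 ≈ 554.
Year 2011: gap = -2.0 × (6.25 - 5.07) = -2.36%, loss ≈ 8127 × 2.36/100 ≈ 192.
Year 2012: gap = -2.0 × (5.88 - 5.07) = -1.62%, loss ≈ 8127 × 1.62/100 ≈ 132.
Year 2013: gap = -2.0 × (5.97 - 5.07) = -1.8%, loss ≈ 8127 × 1.8/100 ≈ 146.
Year 2014: gap = -2.0 × (9.28 - 5.07) = -8.42%, loss ≈ 8127 × 8.42/100 ≈ 684.
Total lost output = 554 + 192 + 132 + 146 + 684 = 1708 billion.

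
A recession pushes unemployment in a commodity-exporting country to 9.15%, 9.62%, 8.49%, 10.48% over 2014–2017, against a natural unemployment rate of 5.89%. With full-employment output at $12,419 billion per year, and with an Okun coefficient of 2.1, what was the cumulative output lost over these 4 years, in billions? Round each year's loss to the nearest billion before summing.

$3,698 billion

Year 2014: gap = -2.1 × (9.15 - 5.89) = -6.846%, loss ≈ 12419 × 6.846/100 ≈ 850.
Year 2015: gap = -2.1 × (9.62 - 5.89) = -7.833%, loss ≈ 12419 × 7.833/100 ≈ 973.
Year 2016: gap = -2.1 × (8.49 - 5.89) = -5.46%, loss ≈ 12419 × 5.46/100 ≈ 678.
Year 2017: gap = -2.1 × (10.48 - 5.89) = -9.639%, loss ≈ 12419 × 9.639/100 ≈ 1197.
Total lost output = 850 + 973 + 678 + 1197 = 3698 billion.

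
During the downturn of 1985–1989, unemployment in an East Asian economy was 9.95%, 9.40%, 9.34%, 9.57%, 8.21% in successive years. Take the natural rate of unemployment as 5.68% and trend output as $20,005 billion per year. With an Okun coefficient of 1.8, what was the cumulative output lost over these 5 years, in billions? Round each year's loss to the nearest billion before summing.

Year 1985: gap = -1.8 × (9.95 - 5.68) = -7.686%, loss ≈ 20005 × 7.686/100 ≈ 1538.
Year 1986: gap = -1.8 × (9.4 - 5.68) = -6.696%, loss ≈ 20005 × 6.696/100 ≈ 1340.
Year 1987: gap = -1.8 × (9.34 - 5.68) = -6.588%, loss ≈ 20005 × 6.588/100 ≈ 1318.
Year 1988: gap = -1.8 × (9.57 - 5.68) = -7.002%, loss ≈ 20005 × 7.002/100 ≈ 1401.
Year 1989: gap = -1.8 × (8.21 - 5.68) = -4.554%, loss ≈ 20005 × 4.554/100 ≈ 911.
Total lost output = 1538 + 1340 + 1318 + 1401 + 911 = 6508 billion.

$6,508 billion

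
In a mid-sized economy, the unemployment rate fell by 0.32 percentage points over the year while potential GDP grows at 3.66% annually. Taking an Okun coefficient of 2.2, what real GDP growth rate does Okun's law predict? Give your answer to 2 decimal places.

Growth-rate Okun's law: g_Y = g_Y* - β × Δu.
g_Y = 3.66 - 2.2 × (-0.32) = 3.66 + 0.704 = 4.364%, i.e. 4.36% to 2 d.p.

4.36%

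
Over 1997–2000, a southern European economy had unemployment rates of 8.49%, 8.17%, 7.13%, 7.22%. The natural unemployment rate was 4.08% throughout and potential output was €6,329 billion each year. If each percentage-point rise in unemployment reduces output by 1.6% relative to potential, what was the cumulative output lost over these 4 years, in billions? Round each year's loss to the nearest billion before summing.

€1,488 billion

Year 1997: gap = -1.6 × (8.49 - 4.08) = -7.056%, loss ≈ 6329 × 7.056/100 ≈ 447.
Year 1998: gap = -1.6 × (8.17 - 4.08) = -6.544%, loss ≈ 6329 × 6.544/100 ≈ 414.
Year 1999: gap = -1.6 × (7.13 - 4.08) = -4.88%, loss ≈ 6329 × 4.88/100 ≈ 309.
Year 2000: gap = -1.6 × (7.22 - 4.08) = -5.024%, loss ≈ 6329 × 5.024/100 ≈ 318.
Total lost output = 447 + 414 + 309 + 318 = 1488 billion.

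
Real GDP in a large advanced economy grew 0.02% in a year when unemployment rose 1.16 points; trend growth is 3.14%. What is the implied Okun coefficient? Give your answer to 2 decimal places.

Growth form: g_Y = g_Y* - β × Δu, so β = (g_Y* - g_Y)/Δu.
β = (3.14 - 0.02)/1.16 = 3.12/1.16 = 2.69.

β ≈ 2.69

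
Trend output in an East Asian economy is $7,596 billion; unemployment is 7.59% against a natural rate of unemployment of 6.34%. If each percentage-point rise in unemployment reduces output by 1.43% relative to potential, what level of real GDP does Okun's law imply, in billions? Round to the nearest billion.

$7,460 billion

Unemployment gap = 7.59 - 6.34 = 1.25 points, so the output gap is -1.43 × 1.25 = -1.7875%.
Actual GDP = 7596 × (1 - 1.7875/100) = 7596 × 0.982125 ≈ 7460 billion.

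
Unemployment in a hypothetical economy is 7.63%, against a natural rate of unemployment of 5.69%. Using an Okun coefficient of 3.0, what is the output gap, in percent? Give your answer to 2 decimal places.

-5.82%

The unemployment gap is 7.63 - 5.69 = 1.94 percentage points.
Okun's law gives an output gap of -3 × 1.94 = -5.82%, i.e. 5.82% below potential.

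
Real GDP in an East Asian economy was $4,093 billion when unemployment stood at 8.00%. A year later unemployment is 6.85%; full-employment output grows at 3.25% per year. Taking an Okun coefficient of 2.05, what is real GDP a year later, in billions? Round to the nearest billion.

$4,323 billion

Δu = 6.85 - 8 = -1.15 points.
Okun's law (growth form): g_Y = g_Y* - β × Δu = 3.25 - 2.05 × (-1.15) = 3.25 + 2.3575 = 5.6075%.
Real GDP in the next year = 4093 × (1 + 5.6075/100) = 4093 × 1.056075 ≈ 4323 billion.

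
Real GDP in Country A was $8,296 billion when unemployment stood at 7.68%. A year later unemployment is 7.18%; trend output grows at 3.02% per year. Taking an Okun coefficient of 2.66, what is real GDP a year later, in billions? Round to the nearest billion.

$8,657 billion

Δu = 7.18 - 7.68 = -0.5 points.
Okun's law (growth form): g_Y = g_Y* - β × Δu = 3.02 - 2.66 × (-0.50) = 3.02 + 1.33 = 4.35%.
Real GDP in the next year = 8296 × (1 + 4.35/100) = 8296 × 1.0435 ≈ 8657 billion.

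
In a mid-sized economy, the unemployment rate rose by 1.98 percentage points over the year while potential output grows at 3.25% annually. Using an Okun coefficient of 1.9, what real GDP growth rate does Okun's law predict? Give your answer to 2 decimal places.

-0.51%

Growth-rate Okun's law: g_Y = g_Y* - β × Δu.
g_Y = 3.25 - 1.9 × (1.98) = 3.25 - 3.762 = -0.512%, i.e. -0.51% to 2 d.p.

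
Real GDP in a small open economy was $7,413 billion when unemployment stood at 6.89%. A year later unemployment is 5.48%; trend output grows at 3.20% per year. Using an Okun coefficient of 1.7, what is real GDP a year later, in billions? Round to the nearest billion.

$7,828 billion

Δu = 5.48 - 6.89 = -1.41 points.
Okun's law (growth form): g_Y = g_Y* - β × Δu = 3.20 - 1.7 × (-1.41) = 3.2 + 2.397 = 5.597%.
Real GDP in the next year = 7413 × (1 + 5.597/100) = 7413 × 1.05597 ≈ 7828 billion.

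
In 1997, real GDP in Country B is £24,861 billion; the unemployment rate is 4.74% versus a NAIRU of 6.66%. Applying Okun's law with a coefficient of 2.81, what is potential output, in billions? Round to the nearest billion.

Unemployment gap = 4.74 - 6.66 = -1.92 points, so output gap = -2.81 × (-1.92) = 5.3952%.
Since Y = Y* × (1 + gap/100), Y* = 24861/1.053952 ≈ 23588 billion.

£23,588 billion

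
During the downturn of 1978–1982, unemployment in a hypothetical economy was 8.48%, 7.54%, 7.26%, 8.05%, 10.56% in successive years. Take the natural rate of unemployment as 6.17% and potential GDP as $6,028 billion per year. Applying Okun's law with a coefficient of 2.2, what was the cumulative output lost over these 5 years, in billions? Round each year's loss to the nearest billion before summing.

Year 1978: gap = -2.2 × (8.48 - 6.17) = -5.082%, loss ≈ 6028 × 5.082/100 ≈ 306.
Year 1979: gap = -2.2 × (7.54 - 6.17) = -3.014%, loss ≈ 6028 × 3.014/100 ≈ 182.
Year 1980: gap = -2.2 × (7.26 - 6.17) = -2.398%, loss ≈ 6028 × 2.398/100 ≈ 145.
Year 1981: gap = -2.2 × (8.05 - 6.17) = -4.136%, loss ≈ 6028 × 4.136/100 ≈ 249.
Year 1982: gap = -2.2 × (10.56 - 6.17) = -9.658%, loss ≈ 6028 × 9.658/100 ≈ 582.
Total lost output = 306 + 182 + 145 + 249 + 582 = 1464 billion.

$1,464 billion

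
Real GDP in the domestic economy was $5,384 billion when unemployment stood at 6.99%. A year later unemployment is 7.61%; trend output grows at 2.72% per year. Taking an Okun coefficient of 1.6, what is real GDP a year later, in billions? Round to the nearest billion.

Δu = 7.61 - 6.99 = 0.62 points.
Okun's law (growth form): g_Y = g_Y* - β × Δu = 2.72 - 1.6 × (0.62) = 2.72 - 0.992 = 1.728%.
Real GDP in the next year = 5384 × (1 + 1.728/100) = 5384 × 1.01728 ≈ 5477 billion.

$5,477 billion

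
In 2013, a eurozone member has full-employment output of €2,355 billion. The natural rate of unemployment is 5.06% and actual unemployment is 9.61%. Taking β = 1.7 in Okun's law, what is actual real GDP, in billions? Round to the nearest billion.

Unemployment gap = 9.61 - 5.06 = 4.55 points, so the output gap is -1.7 × 4.55 = -7.735%.
Actual GDP = 2355 × (1 - 7.735/100) = 2355 × 0.92265 ≈ 2173 billion.

€2,173 billion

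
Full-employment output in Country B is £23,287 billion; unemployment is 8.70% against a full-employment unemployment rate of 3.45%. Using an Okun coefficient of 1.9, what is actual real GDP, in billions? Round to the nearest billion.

Unemployment gap = 8.7 - 3.45 = 5.25 points, so the output gap is -1.9 × 5.25 = -9.975%.
Actual GDP = 23287 × (1 - 9.975/100) = 23287 × 0.90025 ≈ 20964 billion.

£20,964 billion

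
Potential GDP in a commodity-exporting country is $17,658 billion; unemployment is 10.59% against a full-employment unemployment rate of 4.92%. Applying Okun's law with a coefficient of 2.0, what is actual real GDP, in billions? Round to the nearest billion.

Unemployment gap = 10.59 - 4.92 = 5.67 points, so the output gap is -2 × 5.67 = -11.34%.
Actual GDP = 17658 × (1 - 11.34/100) = 17658 × 0.8866 ≈ 15656 billion.

$15,656 billion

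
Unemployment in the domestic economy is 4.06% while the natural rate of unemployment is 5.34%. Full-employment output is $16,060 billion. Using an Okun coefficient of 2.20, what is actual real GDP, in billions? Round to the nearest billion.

$16,512 billion

Unemployment gap = 4.06 - 5.34 = -1.28 points, so the output gap is -2.2 × (-1.28) = 2.816%.
Actual GDP = 16060 × (1 + 2.816/100) = 16060 × 1.02816 ≈ 16512 billion.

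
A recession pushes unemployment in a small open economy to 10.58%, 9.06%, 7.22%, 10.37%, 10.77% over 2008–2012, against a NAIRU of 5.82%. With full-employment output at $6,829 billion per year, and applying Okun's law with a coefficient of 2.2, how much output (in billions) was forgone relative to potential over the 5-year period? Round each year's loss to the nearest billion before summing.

Year 2008: gap = -2.2 × (10.58 - 5.82) = -10.472%, loss ≈ 6829 × 10.472/100 ≈ 715.
Year 2009: gap = -2.2 × (9.06 - 5.82) = -7.128%, loss ≈ 6829 × 7.128/100 ≈ 487.
Year 2010: gap = -2.2 × (7.22 - 5.82) = -3.08%, loss ≈ 6829 × 3.08/100 ≈ 210.
Year 2011: gap = -2.2 × (10.37 - 5.82) = -10.01%, loss ≈ 6829 × 10.01/100 ≈ 684.
Year 2012: gap = -2.2 × (10.77 - 5.82) = -10.89%, loss ≈ 6829 × 10.89/100 ≈ 744.
Total lost output = 715 + 487 + 210 + 684 + 744 = 2840 billion.

$2,840 billion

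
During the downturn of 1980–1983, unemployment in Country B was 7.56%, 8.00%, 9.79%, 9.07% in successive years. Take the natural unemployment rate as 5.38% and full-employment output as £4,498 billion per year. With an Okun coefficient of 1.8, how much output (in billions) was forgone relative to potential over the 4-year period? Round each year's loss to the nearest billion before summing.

Year 1980: gap = -1.8 × (7.56 - 5.38) = -3.924%, loss ≈ 4498 × 3.924/100 ≈ 177.
Year 1981: gap = -1.8 × (8 - 5.38) = -4.716%, loss ≈ 4498 × 4.716/100 ≈ 212.
Year 1982: gap = -1.8 × (9.79 - 5.38) = -7.938%, loss ≈ 4498 × 7.938/100 ≈ 357.
Year 1983: gap = -1.8 × (9.07 - 5.38) = -6.642%, loss ≈ 4498 × 6.642/100 ≈ 299.
Total lost output = 177 + 212 + 357 + 299 = 1045 billion.

£1,045 billion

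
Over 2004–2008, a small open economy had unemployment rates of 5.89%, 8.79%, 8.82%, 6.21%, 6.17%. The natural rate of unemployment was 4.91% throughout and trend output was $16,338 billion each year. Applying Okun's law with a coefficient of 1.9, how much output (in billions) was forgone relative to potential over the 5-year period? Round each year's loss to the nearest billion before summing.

$3,517 billion

Year 2004: gap = -1.9 × (5.89 - 4.91) = -1.862%, loss ≈ 16338 × 1.862/100 ≈ 304.
Year 2005: gap = -1.9 × (8.79 - 4.91) = -7.372%, loss ≈ 16338 × 7.372/100 ≈ 1204.
Year 2006: gap = -1.9 × (8.82 - 4.91) = -7.429%, loss ≈ 16338 × 7.429/100 ≈ 1214.
Year 2007: gap = -1.9 × (6.21 - 4.91) = -2.47%, loss ≈ 16338 × 2.47/100 ≈ 404.
Year 2008: gap = -1.9 × (6.17 - 4.91) = -2.394%, loss ≈ 16338 × 2.394/100 ≈ 391.
Total lost output = 304 + 1204 + 1214 + 404 + 391 = 3517 billion.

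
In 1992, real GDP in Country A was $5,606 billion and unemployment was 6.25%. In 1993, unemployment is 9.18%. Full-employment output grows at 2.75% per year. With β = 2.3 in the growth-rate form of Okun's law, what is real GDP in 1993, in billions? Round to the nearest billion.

Δu = 9.18 - 6.25 = 2.93 points.
Okun's law (growth form): g_Y = g_Y* - β × Δu = 2.75 - 2.3 × (2.93) = 2.75 - 6.739 = -3.989%.
Real GDP in the next year = 5606 × (1 - 3.989/100) = 5606 × 0.96011 ≈ 5382 billion.

$5,382 billion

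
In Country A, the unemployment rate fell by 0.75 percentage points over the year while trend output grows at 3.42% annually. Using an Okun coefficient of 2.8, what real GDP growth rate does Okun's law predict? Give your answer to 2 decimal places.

Growth-rate Okun's law: g_Y = g_Y* - β × Δu.
g_Y = 3.42 - 2.8 × (-0.75) = 3.42 + 2.1 = 5.52%, i.e. 5.52% to 2 d.p.

5.52%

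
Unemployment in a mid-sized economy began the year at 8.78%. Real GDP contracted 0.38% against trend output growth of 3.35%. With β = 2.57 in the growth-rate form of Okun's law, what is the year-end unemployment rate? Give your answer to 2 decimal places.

10.23%

Growth-rate Okun's law: g_Y = g_Y* - β × Δu, so Δu = (g_Y* - g_Y)/β.
Δu = (3.35 + 0.38)/2.57 = 3.73/2.57 = 1.45 percentage points.
Year-end unemployment = 8.78 + 1.45 = 10.23%.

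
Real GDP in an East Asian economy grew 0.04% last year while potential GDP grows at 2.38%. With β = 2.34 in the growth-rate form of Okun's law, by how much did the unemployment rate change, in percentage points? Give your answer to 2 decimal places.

Growth-rate Okun's law: g_Y = g_Y* - β × Δu, so Δu = (g_Y* - g_Y)/β.
Δu = (2.38 - 0.04)/2.34 = 2.34/2.34 = 1.00 percentage point.

1.00 percentage points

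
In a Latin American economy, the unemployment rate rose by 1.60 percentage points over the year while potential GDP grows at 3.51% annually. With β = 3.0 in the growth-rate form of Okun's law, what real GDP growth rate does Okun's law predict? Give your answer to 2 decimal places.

-1.29%

Growth-rate Okun's law: g_Y = g_Y* - β × Δu.
g_Y = 3.51 - 3.0 × (1.60) = 3.51 - 4.8 = -1.29%, i.e. -1.29% to 2 d.p.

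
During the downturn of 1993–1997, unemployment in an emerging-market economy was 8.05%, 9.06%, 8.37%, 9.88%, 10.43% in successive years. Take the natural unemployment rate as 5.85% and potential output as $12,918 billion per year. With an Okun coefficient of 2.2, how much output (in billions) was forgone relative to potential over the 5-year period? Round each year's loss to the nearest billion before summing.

$4,700 billion

Year 1993: gap = -2.2 × (8.05 - 5.85) = -4.84%, loss ≈ 12918 × 4.84/100 ≈ 625.
Year 1994: gap = -2.2 × (9.06 - 5.85) = -7.062%, loss ≈ 12918 × 7.062/100 ≈ 912.
Year 1995: gap = -2.2 × (8.37 - 5.85) = -5.544%, loss ≈ 12918 × 5.544/100 ≈ 716.
Year 1996: gap = -2.2 × (9.88 - 5.85) = -8.866%, loss ≈ 12918 × 8.866/100 ≈ 1145.
Year 1997: gap = -2.2 × (10.43 - 5.85) = -10.076%, loss ≈ 12918 × 10.076/100 ≈ 1302.
Total lost output = 625 + 912 + 716 + 1145 + 1302 = 4700 billion.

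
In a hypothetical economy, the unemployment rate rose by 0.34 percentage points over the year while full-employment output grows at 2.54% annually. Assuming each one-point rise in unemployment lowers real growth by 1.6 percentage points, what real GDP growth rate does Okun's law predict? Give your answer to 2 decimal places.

Growth-rate Okun's law: g_Y = g_Y* - β × Δu.
g_Y = 2.54 - 1.6 × (0.34) = 2.54 - 0.544 = 1.996%, i.e. 2.00% to 2 d.p.

2.00%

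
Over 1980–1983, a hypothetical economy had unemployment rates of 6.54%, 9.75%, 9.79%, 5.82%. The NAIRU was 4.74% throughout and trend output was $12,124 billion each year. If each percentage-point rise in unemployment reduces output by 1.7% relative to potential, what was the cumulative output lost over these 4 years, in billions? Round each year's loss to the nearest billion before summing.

$2,668 billion

Year 1980: gap = -1.7 × (6.54 - 4.74) = -3.06%, loss ≈ 12124 × 3.06/100 ≈ 371.
Year 1981: gap = -1.7 × (9.75 - 4.74) = -8.517%, loss ≈ 12124 × 8.517/100 ≈ 1033.
Year 1982: gap = -1.7 × (9.79 - 4.74) = -8.585%, loss ≈ 12124 × 8.585/100 ≈ 1041.
Year 1983: gap = -1.7 × (5.82 - 4.74) = -1.836%, loss ≈ 12124 × 1.836/100 ≈ 223.
Total lost output = 371 + 1033 + 1041 + 223 = 2668 billion.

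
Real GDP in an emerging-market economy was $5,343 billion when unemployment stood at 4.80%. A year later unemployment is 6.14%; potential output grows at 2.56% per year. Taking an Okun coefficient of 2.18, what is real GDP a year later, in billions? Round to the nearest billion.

$5,324 billion

Δu = 6.14 - 4.8 = 1.34 points.
Okun's law (growth form): g_Y = g_Y* - β × Δu = 2.56 - 2.18 × (1.34) = 2.56 - 2.9212 = -0.3612%.
Real GDP in the next year = 5343 × (1 - 0.3612/100) = 5343 × 0.996388 ≈ 5324 billion.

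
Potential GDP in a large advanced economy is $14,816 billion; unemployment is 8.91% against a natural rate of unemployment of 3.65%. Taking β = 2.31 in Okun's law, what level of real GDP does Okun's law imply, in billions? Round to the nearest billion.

$13,016 billion

Unemployment gap = 8.91 - 3.65 = 5.26 points, so the output gap is -2.31 × 5.26 = -12.1506%.
Actual GDP = 14816 × (1 - 12.1506/100) = 14816 × 0.878494 ≈ 13016 billion.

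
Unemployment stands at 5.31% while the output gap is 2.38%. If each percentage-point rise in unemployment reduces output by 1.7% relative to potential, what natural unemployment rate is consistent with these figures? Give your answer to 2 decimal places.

6.71%

From Okun's law, u - u* = -(output gap)/β = -(2.38)/1.7 = -1.4 points.
So u* = 5.31 + 1.4 = 6.71%.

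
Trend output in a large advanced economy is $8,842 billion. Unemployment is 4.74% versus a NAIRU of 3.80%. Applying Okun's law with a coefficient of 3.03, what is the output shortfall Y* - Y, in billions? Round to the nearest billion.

Output gap = -3.03 × (4.74 - 3.8) = -3.03 × 0.94 = -2.8482%.
Actual GDP ≈ 8842 × 0.971518 ≈ 8590 billion, so the shortfall is 8842 - 8590 = 252 billion.

$252 billion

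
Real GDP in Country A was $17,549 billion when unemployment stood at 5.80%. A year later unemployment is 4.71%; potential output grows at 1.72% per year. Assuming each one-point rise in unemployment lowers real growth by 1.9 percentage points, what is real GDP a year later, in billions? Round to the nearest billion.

Δu = 4.71 - 5.8 = -1.09 points.
Okun's law (growth form): g_Y = g_Y* - β × Δu = 1.72 - 1.9 × (-1.09) = 1.72 + 2.071 = 3.791%.
Real GDP in the next year = 17549 × (1 + 3.791/100) = 17549 × 1.03791 ≈ 18214 billion.

$18,214 billion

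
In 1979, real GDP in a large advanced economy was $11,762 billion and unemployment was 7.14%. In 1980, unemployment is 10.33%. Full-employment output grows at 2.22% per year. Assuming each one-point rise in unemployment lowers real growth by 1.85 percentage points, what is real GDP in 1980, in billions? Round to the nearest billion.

Δu = 10.33 - 7.14 = 3.19 points.
Okun's law (growth form): g_Y = g_Y* - β × Δu = 2.22 - 1.85 × (3.19) = 2.22 - 5.9015 = -3.6815%.
Real GDP in the next year = 11762 × (1 - 3.6815/100) = 11762 × 0.963185 ≈ 11329 billion.

$11,329 billion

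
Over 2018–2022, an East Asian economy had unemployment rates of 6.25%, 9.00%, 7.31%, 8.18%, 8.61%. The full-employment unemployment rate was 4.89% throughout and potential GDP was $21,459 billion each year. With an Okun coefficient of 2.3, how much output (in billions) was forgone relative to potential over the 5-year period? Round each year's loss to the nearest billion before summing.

$7,354 billion

Year 2018: gap = -2.3 × (6.25 - 4.89) = -3.128%, loss ≈ 21459 × 3.128/100 ≈ 671.
Year 2019: gap = -2.3 × (9 - 4.89) = -9.453%, loss ≈ 21459 × 9.453/100 ≈ 2029.
Year 2020: gap = -2.3 × (7.31 - 4.89) = -5.566%, loss ≈ 21459 × 5.566/100 ≈ 1194.
Year 2021: gap = -2.3 × (8.18 - 4.89) = -7.567%, loss ≈ 21459 × 7.567/100 ≈ 1624.
Year 2022: gap = -2.3 × (8.61 - 4.89) = -8.556%, loss ≈ 21459 × 8.556/100 ≈ 1836.
Total lost output = 671 + 2029 + 1194 + 1624 + 1836 = 7354 billion.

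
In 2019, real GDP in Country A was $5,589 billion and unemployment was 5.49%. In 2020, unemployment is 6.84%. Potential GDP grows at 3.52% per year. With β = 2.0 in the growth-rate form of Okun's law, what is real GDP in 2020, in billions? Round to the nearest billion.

Δu = 6.84 - 5.49 = 1.35 points.
Okun's law (growth form): g_Y = g_Y* - β × Δu = 3.52 - 2.0 × (1.35) = 3.52 - 2.7 = 0.82%.
Real GDP in the next year = 5589 × (1 + 0.82/100) = 5589 × 1.0082 ≈ 5635 billion.

$5,635 billion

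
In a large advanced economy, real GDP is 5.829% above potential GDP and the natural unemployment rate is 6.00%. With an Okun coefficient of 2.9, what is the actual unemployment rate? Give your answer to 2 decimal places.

From Okun's law, u - u* = -(output gap)/β = -(5.829)/2.9 = -2.01 points.
So u = 6 - 2.01 = 3.99%.

3.99%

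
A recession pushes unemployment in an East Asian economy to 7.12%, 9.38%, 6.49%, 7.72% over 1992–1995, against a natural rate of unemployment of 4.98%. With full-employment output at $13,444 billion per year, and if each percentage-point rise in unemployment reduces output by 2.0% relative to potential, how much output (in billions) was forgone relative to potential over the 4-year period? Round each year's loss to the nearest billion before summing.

Year 1992: gap = -2.0 × (7.12 - 4.98) = -4.28%, loss ≈ 13444 × 4.28/100 ≈ 575.
Year 1993: gap = -2.0 × (9.38 - 4.98) = -8.8%, loss ≈ 13444 × 8.8/100 ≈ 1183.
Year 1994: gap = -2.0 × (6.49 - 4.98) = -3.02%, loss ≈ 13444 × 3.02/100 ≈ 406.
Year 1995: gap = -2.0 × (7.72 - 4.98) = -5.48%, loss ≈ 13444 × 5.48/100 ≈ 737.
Total lost output = 575 + 1183 + 406 + 737 = 2901 billion.

$2,901 billion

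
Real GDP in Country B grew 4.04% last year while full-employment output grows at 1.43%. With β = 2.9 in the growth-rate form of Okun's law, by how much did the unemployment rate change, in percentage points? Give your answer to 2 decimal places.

-0.90 percentage points

Growth-rate Okun's law: g_Y = g_Y* - β × Δu, so Δu = (g_Y* - g_Y)/β.
Δu = (1.43 - 4.04)/2.9 = -2.61/2.9 = -0.90 percentage points.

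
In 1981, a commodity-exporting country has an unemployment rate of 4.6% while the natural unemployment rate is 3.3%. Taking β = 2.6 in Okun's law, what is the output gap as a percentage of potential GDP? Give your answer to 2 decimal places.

-3.38%

The unemployment gap is 4.6 - 3.3 = 1.3 percentage points.
Okun's law gives an output gap of -2.6 × 1.3 = -3.38%, i.e. 3.38% below potential.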